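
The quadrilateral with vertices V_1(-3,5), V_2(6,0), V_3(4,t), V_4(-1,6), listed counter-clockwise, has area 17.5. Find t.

Write out the shoelace sum; only the two edges meeting at V_3 involve t:
2·Area = [(6·t − 4·0) + (4·6 − (-1)·t)] + -17
       = 7·t + 7 = 35
⇒ t = 4.

4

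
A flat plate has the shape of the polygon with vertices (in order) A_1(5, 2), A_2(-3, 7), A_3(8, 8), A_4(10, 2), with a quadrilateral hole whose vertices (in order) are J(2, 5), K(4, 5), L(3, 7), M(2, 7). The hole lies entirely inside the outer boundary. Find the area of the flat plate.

43.5

Outer boundary:
Σ = (41) + (-80) + (-64) + (10) = -93
Area = |Σ|/2 = 46.5.
Hole:
Σ = (-10) + (13) + (7) + (-4) = 6
Area = |Σ|/2 = 3.
Net area = 46.5 − 3 = 43.5.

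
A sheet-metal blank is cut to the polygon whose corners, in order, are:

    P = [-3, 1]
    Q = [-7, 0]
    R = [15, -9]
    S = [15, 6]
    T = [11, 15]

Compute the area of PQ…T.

255

Σ = (7) + (63) + (225) + (159) + (56) = 510
Area = |Σ|/2 = 255.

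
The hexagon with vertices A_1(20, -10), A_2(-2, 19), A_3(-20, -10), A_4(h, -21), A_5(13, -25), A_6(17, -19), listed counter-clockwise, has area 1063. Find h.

-19

Write out the shoelace sum; only the two edges meeting at A_4 involve h:
2·Area = [((-20)·(-21) − h·(-10)) + (h·(-25) − 13·(-21))] + 1148
       = -15·h + 1841 = 2126
⇒ h = -19.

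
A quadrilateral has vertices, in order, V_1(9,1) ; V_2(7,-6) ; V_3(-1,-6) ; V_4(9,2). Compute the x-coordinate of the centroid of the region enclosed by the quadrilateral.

Apply Gauss's area formula. First the cross-terms c_i = x_i·y_{i+1} − x_{i+1}·y_i:
  -61, -48, 52, -9  ⇒  2A = -66, A = -33.
Then Σ (x_i + x_{i+1})·c_i = -1010, so x̄ = -1010 / (6·(-33)) = 505/99.

505/99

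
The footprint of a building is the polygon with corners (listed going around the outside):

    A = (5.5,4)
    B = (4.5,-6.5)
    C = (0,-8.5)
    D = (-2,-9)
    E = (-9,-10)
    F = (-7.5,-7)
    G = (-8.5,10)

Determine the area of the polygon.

Apply the shoelace (surveyor's) formula: 2A = Σ (x_i·y_{i+1} − x_{i+1}·y_i), indices taken mod 7.
Σ = (-53.75) + (-38.25) + (-17) + (-61) + (-12) + (-134.5) + (-89) = -405.5
Area = |Σ|/2 = 202.75.

202.75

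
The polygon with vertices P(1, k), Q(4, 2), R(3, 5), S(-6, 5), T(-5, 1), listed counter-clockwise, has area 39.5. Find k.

0

The doubled signed area Σ (x_i y_{i+1} − x_{i+1} y_i) is linear in k.
With k=0 it equals 79; the coefficient of k is -9 (from the two edges through P).
So -9·k + 79 = 2·39.5 = 79 ⇒ k = 0.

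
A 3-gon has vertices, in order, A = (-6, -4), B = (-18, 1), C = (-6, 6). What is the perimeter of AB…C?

|AB| = √((-12)² + (5)²) = √169 = 13
|BC| = √((12)² + (5)²) = √169 = 13
|CA| = √((0)² + (-10)²) = √100 = 10
Perimeter = 13 + 13 + 10 = 36.

36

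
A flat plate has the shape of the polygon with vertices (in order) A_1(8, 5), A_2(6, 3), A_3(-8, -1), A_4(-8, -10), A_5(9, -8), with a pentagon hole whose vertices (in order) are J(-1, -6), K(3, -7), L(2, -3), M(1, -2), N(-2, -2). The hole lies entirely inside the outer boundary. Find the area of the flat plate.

157

Outer boundary:
Σ = (-6) + (18) + (72) + (154) + (109) = 347
Area = |Σ|/2 = 173.5.
Hole:
Apply Gauss's area formula: 2A = Σ (x_i·y_{i+1} − x_{i+1}·y_i), indices taken mod 5.
Σ = (25) + (5) + (-1) + (-6) + (10) = 33
Area = |Σ|/2 = 16.5.
Net area = 173.5 − 16.5 = 157.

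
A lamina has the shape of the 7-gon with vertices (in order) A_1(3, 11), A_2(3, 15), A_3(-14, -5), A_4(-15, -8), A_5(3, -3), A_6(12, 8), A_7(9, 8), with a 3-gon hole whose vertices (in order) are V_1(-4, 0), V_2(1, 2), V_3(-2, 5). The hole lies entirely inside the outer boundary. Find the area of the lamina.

225.5

Outer boundary:
Apply Gauss's area formula: 2A = Σ (x_i·y_{i+1} − x_{i+1}·y_i), indices taken mod 7.
Σ = (12) + (195) + (37) + (69) + (60) + (24) + (75) = 472
Area = |Σ|/2 = 236.
Hole:
Σ = (-8) + (9) + (20) = 21
Area = |Σ|/2 = 10.5.
Net area = 236 − 10.5 = 225.5.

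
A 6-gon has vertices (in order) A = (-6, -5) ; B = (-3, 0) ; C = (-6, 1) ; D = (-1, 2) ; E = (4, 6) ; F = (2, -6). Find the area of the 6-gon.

62.5

Apply the shoelace formula: 2A = Σ (x_i·y_{i+1} − x_{i+1}·y_i), indices taken mod 6.
Σ = (-15) + (-3) + (-11) + (-14) + (-36) + (-46) = -125
Area = |Σ|/2 = 62.5.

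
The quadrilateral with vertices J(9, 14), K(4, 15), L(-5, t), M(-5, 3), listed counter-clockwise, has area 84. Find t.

14

The doubled signed area Σ (x_i y_{i+1} − x_{i+1} y_i) is linear in t.
With t=0 it equals 42; the coefficient of t is 9 (from the two edges through L).
So 9·t + 42 = 2·84 = 168 ⇒ t = 14.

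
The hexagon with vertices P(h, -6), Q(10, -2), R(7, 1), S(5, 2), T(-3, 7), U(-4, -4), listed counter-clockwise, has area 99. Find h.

0

The doubled signed area Σ (x_i y_{i+1} − x_{i+1} y_i) is linear in h.
With h=0 it equals 198; the coefficient of h is 2 (from the two edges through P).
So 2·h + 198 = 2·99 = 198 ⇒ h = 0.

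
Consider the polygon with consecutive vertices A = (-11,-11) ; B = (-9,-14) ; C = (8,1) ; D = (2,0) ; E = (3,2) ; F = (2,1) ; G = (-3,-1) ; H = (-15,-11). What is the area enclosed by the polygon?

111

Apply the surveyor's formula: 2A = Σ (x_i·y_{i+1} − x_{i+1}·y_i), indices taken mod 8.
Σ = (55) + (103) + (-2) + (4) + (-1) + (1) + (18) + (44) = 222
Area = |Σ|/2 = 111.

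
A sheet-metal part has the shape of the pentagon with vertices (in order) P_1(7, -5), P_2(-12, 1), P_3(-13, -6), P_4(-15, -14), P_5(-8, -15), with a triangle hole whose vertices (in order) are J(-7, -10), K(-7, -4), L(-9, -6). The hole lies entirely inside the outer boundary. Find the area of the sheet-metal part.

Outer boundary:
Σ = (-53) + (85) + (92) + (113) + (145) = 382
Area = |Σ|/2 = 191.
Hole:
Apply Gauss's area formula: 2A = Σ (x_i·y_{i+1} − x_{i+1}·y_i), indices taken mod 3.
Cross-terms: -42, 6, 48  ⇒  Σ = 12
Area = |Σ|/2 = 6.
Net area = 191 − 6 = 185.

185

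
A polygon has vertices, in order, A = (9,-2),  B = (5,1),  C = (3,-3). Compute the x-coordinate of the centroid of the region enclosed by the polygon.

17/3

Apply Gauss's area formula. First the cross-terms c_i = x_i·y_{i+1} − x_{i+1}·y_i:
  19, -18, 21  ⇒  2A = 22, A = 11.
Then Σ (x_i + x_{i+1})·c_i = 374, so x̄ = 374 / (6·11) = 17/3.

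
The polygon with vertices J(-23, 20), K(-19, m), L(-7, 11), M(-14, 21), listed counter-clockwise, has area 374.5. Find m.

Write out the shoelace sum; only the two edges meeting at K involve m:
2·Area = [((-23)·m − (-19)·20) + ((-19)·11 − (-7)·m)] + 210
       = -16·m + 381 = 749
⇒ m = -23.

-23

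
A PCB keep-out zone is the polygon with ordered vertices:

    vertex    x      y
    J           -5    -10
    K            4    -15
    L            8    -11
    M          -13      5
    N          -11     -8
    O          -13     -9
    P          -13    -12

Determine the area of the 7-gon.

Apply the shoelace formula: 2A = Σ (x_i·y_{i+1} − x_{i+1}·y_i), indices taken mod 7.
Σ = (115) + (76) + (-103) + (159) + (-5) + (39) + (70) = 351
Area = |Σ|/2 = 175.5.

175.5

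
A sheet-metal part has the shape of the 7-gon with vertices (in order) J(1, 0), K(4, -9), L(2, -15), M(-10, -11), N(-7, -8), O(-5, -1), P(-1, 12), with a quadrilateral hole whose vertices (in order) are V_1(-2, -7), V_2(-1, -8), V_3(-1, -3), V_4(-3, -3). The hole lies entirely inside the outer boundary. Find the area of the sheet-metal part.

Outer boundary:
J→K: (1)(-9) − (4)(0) = -9
K→L: (4)(-15) − (2)(-9) = -42
L→M: (2)(-11) − (-10)(-15) = -172
M→N: (-10)(-8) − (-7)(-11) = 3
N→O: (-7)(-1) − (-5)(-8) = -33
O→P: (-5)(12) − (-1)(-1) = -61
P→J: (-1)(0) − (1)(12) = -12
Σ = -326
Area = |Σ|/2 = 163.
Hole:
Σ = (9) + (-5) + (-6) + (15) = 13
Area = |Σ|/2 = 6.5.
Net area = 163 − 6.5 = 156.5.

156.5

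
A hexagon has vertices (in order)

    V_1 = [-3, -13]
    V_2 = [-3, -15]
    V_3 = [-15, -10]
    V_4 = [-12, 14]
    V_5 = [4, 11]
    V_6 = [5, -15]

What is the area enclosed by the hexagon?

466

Σ = (6) + (-195) + (-330) + (-188) + (-115) + (-110) = -932
Area = |Σ|/2 = 466.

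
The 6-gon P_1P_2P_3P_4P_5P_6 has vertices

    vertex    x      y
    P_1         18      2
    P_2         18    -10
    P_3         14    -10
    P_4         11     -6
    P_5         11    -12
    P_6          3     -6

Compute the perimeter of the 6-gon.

54

|P_1P_2| = √((0)² + (-12)²) = √144 = 12
|P_2P_3| = √((-4)² + (0)²) = √16 = 4
|P_3P_4| = √((-3)² + (4)²) = √25 = 5
|P_4P_5| = √((0)² + (-6)²) = √36 = 6
|P_5P_6| = √((-8)² + (6)²) = √100 = 10
|P_6P_1| = √((15)² + (8)²) = √289 = 17
Perimeter = 12 + 4 + 5 + 6 + 10 + 17 = 54.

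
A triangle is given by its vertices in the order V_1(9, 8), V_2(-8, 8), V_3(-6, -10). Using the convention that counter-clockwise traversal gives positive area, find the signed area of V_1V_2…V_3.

153

Σ = (136) + (128) + (42) = 306
Signed area = Σ/2 = 153 (positive ⇒ counter-clockwise traversal).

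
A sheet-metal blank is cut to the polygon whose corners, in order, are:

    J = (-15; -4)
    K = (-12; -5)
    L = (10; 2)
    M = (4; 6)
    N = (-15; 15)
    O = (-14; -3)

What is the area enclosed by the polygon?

Apply the shoelace formula: 2A = Σ (x_i·y_{i+1} − x_{i+1}·y_i), indices taken mod 6.
J→K: (-15)(-5) − (-12)(-4) = 27
K→L: (-12)(2) − (10)(-5) = 26
L→M: (10)(6) − (4)(2) = 52
M→N: (4)(15) − (-15)(6) = 150
N→O: (-15)(-3) − (-14)(15) = 255
O→J: (-14)(-4) − (-15)(-3) = 11
Σ = 521
Area = |Σ|/2 = 260.5.

260.5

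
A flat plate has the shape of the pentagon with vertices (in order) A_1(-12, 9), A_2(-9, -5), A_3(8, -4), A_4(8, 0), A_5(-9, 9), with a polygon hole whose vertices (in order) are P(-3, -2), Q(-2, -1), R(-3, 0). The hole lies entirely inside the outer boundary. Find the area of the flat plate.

Outer boundary:
Σ = (141) + (76) + (32) + (72) + (27) = 348
Area = |Σ|/2 = 174.
Hole:
Σ = (-1) + (-3) + (6) = 2
Area = |Σ|/2 = 1.
Net area = 174 − 1 = 173.

173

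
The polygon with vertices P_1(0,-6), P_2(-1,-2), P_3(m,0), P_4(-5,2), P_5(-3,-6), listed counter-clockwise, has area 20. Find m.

Write out the shoelace sum; only the two edges meeting at P_3 involve m:
2·Area = [((-1)·0 − m·(-2)) + (m·2 − (-5)·0)] + 48
       = 4·m + 48 = 40
⇒ m = -2.

-2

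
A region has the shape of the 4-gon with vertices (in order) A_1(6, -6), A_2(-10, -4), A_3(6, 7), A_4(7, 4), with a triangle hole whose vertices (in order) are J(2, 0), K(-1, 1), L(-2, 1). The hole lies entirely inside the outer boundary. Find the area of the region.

Outer boundary:
Apply the surveyor's formula: 2A = Σ (x_i·y_{i+1} − x_{i+1}·y_i), indices taken mod 4.
Σ = (-84) + (-46) + (-25) + (-66) = -221
Area = |Σ|/2 = 110.5.
Hole:
Cross-terms: 2, 1, -2  ⇒  Σ = 1
Area = |Σ|/2 = 0.5.
Net area = 110.5 − 0.5 = 110.

110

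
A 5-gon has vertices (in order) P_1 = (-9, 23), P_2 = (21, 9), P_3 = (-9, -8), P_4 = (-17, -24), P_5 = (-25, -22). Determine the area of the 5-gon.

Apply Gauss's area formula: 2A = Σ (x_i·y_{i+1} − x_{i+1}·y_i), indices taken mod 5.
Σ = (-564) + (-87) + (80) + (-226) + (-773) = -1570
Area = |Σ|/2 = 785.

785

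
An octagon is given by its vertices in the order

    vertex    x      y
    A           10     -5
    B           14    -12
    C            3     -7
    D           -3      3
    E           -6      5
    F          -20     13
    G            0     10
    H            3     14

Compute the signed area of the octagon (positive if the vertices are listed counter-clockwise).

-242

Cross-terms: -50, -62, -12, 3, 22, -200, -30, -155  ⇒  Σ = -484
Signed area = Σ/2 = -242 (negative ⇒ clockwise traversal).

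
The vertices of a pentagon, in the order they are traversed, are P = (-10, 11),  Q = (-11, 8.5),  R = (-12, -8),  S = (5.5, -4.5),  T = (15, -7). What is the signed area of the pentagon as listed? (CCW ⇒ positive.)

Σ = (36) + (190) + (98) + (29) + (95) = 448
Signed area = Σ/2 = 224 (positive ⇒ counter-clockwise traversal).

224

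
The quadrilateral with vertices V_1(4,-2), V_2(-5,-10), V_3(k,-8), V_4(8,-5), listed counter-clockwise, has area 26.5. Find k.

-1

Write out the shoelace sum; only the two edges meeting at V_3 involve k:
2·Area = [((-5)·(-8) − k·(-10)) + (k·(-5) − 8·(-8))] + -46
       = 5·k + 58 = 53
⇒ k = -1.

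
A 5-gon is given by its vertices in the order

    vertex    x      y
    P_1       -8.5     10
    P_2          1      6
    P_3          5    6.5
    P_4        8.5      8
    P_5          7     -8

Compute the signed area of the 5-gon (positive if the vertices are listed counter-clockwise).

-110.875

Apply the surveyor's formula: 2A = Σ (x_i·y_{i+1} − x_{i+1}·y_i), indices taken mod 5.
Σ = (-61) + (-23.5) + (-15.25) + (-124) + (2) = -221.75
Signed area = Σ/2 = -110.875 (negative ⇒ clockwise traversal).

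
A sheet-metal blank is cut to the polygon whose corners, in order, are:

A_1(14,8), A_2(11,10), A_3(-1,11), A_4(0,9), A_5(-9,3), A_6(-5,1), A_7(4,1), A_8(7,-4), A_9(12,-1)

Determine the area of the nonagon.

A_1→A_2: (14)(10) − (11)(8) = 52
A_2→A_3: (11)(11) − (-1)(10) = 131
A_3→A_4: (-1)(9) − (0)(11) = -9
A_4→A_5: (0)(3) − (-9)(9) = 81
A_5→A_6: (-9)(1) − (-5)(3) = 6
A_6→A_7: (-5)(1) − (4)(1) = -9
A_7→A_8: (4)(-4) − (7)(1) = -23
A_8→A_9: (7)(-1) − (12)(-4) = 41
A_9→A_1: (12)(8) − (14)(-1) = 110
Σ = 380
Area = |Σ|/2 = 190.

190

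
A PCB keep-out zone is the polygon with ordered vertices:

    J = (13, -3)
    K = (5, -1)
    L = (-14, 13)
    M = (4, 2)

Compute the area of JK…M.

Apply the surveyor's formula: 2A = Σ (x_i·y_{i+1} − x_{i+1}·y_i), indices taken mod 4.
Cross-terms: 2, 51, -80, -38  ⇒  Σ = -65
Area = |Σ|/2 = 32.5.

32.5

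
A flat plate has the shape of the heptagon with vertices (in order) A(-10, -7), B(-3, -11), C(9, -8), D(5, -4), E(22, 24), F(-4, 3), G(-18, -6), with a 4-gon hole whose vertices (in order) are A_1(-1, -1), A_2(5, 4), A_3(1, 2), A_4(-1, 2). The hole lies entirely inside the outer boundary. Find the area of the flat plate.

Outer boundary:
Apply the shoelace formula: 2A = Σ (x_i·y_{i+1} − x_{i+1}·y_i), indices taken mod 7.
Σ = (89) + (123) + (4) + (208) + (162) + (78) + (66) = 730
Area = |Σ|/2 = 365.
Hole:
A_1→A_2: (-1)(4) − (5)(-1) = 1
A_2→A_3: (5)(2) − (1)(4) = 6
A_3→A_4: (1)(2) − (-1)(2) = 4
A_4→A_1: (-1)(-1) − (-1)(2) = 3
Σ = 14
Area = |Σ|/2 = 7.
Net area = 365 − 7 = 358.

358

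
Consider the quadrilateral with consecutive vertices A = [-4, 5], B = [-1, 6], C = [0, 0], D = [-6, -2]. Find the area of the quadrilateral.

Σ = (-19) + (0) + (0) + (-38) = -57
Area = |Σ|/2 = 28.5.

28.5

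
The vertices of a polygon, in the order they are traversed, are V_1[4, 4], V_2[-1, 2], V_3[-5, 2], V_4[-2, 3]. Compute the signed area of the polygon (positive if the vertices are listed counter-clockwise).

Σ = (12) + (8) + (-11) + (-20) = -11
Signed area = Σ/2 = -5.5 (negative ⇒ clockwise traversal).

-5.5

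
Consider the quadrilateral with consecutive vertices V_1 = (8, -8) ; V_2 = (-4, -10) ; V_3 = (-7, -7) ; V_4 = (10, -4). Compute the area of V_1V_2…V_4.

Apply the shoelace (surveyor's) formula: 2A = Σ (x_i·y_{i+1} − x_{i+1}·y_i), indices taken mod 4.
Cross-terms: -112, -42, 98, -48  ⇒  Σ = -104
Area = |Σ|/2 = 52.

52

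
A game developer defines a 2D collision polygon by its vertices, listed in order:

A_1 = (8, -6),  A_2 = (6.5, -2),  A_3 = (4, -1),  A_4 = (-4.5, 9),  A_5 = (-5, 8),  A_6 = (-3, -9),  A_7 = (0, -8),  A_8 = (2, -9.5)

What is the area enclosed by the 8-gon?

Σ = (23) + (1.5) + (31.5) + (9) + (69) + (24) + (16) + (64) = 238
Area = |Σ|/2 = 119.

119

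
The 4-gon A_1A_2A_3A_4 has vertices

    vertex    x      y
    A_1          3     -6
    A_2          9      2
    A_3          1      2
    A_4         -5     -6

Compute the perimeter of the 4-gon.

36

|A_1A_2| = √((6)² + (8)²) = √100 = 10
|A_2A_3| = √((-8)² + (0)²) = √64 = 8
|A_3A_4| = √((-6)² + (-8)²) = √100 = 10
|A_4A_1| = √((8)² + (0)²) = √64 = 8
Perimeter = 10 + 8 + 10 + 8 = 36.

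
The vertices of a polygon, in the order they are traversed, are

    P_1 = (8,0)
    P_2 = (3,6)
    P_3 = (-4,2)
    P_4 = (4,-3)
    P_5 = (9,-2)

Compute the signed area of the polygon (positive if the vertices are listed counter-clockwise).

Apply the shoelace formula: 2A = Σ (x_i·y_{i+1} − x_{i+1}·y_i), indices taken mod 5.
Σ = (48) + (30) + (4) + (19) + (16) = 117
Signed area = Σ/2 = 58.5 (positive ⇒ counter-clockwise traversal).

58.5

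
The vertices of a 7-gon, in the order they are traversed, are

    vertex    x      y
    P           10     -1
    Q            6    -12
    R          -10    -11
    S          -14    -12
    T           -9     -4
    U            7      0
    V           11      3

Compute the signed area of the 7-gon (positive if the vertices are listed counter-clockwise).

Σ = (-114) + (-186) + (-34) + (-52) + (28) + (21) + (-41) = -378
Signed area = Σ/2 = -189 (negative ⇒ clockwise traversal).

-189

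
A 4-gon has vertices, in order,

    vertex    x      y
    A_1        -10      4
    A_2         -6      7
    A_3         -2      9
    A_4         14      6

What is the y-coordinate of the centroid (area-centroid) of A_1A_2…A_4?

514/81

Apply Gauss's area formula. First the cross-terms c_i = x_i·y_{i+1} − x_{i+1}·y_i:
  -46, -40, -138, 116  ⇒  2A = -108, A = -54.
Then Σ (y_i + y_{i+1})·c_i = -2056, so ȳ = -2056 / (6·(-54)) = 514/81.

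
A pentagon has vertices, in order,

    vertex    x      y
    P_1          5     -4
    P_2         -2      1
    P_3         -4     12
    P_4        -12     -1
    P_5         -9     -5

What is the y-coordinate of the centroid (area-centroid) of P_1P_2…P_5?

Apply the shoelace (surveyor's) formula. First the cross-terms c_i = x_i·y_{i+1} − x_{i+1}·y_i:
  -3, -20, 148, 51, 61  ⇒  2A = 237, A = 118.5.
Then Σ (y_i + y_{i+1})·c_i = 522, so ȳ = 522 / (6·118.5) = 58/79.

58/79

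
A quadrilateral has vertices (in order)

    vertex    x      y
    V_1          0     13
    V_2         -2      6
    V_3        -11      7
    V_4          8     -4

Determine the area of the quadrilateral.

85

V_1→V_2: (0)(6) − (-2)(13) = 26
V_2→V_3: (-2)(7) − (-11)(6) = 52
V_3→V_4: (-11)(-4) − (8)(7) = -12
V_4→V_1: (8)(13) − (0)(-4) = 104
Σ = 170
Area = |Σ|/2 = 85.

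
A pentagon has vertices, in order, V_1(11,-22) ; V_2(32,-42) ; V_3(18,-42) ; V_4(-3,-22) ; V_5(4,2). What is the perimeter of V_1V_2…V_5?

|V_1V_2| = √((21)² + (-20)²) = √841 = 29
|V_2V_3| = √((-14)² + (0)²) = √196 = 14
|V_3V_4| = √((-21)² + (20)²) = √841 = 29
|V_4V_5| = √((7)² + (24)²) = √625 = 25
|V_5V_1| = √((7)² + (-24)²) = √625 = 25
Perimeter = 29 + 14 + 29 + 25 + 25 = 122.

122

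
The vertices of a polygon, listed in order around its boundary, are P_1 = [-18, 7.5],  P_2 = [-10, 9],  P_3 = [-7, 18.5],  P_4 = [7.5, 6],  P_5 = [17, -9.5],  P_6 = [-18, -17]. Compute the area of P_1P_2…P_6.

732

Apply Gauss's area formula: 2A = Σ (x_i·y_{i+1} − x_{i+1}·y_i), indices taken mod 6.
P_1→P_2: (-18)(9) − (-10)(7.5) = -87
P_2→P_3: (-10)(18.5) − (-7)(9) = -122
P_3→P_4: (-7)(6) − (7.5)(18.5) = -180.75
P_4→P_5: (7.5)(-9.5) − (17)(6) = -173.25
P_5→P_6: (17)(-17) − (-18)(-9.5) = -460
P_6→P_1: (-18)(7.5) − (-18)(-17) = -441
Σ = -1464
Area = |Σ|/2 = 732.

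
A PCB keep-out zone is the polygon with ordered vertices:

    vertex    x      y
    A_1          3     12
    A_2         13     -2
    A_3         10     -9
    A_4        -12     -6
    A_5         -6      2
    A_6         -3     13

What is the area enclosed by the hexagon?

Apply Gauss's area formula: 2A = Σ (x_i·y_{i+1} − x_{i+1}·y_i), indices taken mod 6.
Σ = (-162) + (-97) + (-168) + (-60) + (-72) + (-75) = -634
Area = |Σ|/2 = 317.

317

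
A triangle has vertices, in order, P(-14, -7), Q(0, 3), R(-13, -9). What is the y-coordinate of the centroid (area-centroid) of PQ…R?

Apply the shoelace (surveyor's) formula. First the cross-terms c_i = x_i·y_{i+1} − x_{i+1}·y_i:
  -42, 39, -35  ⇒  2A = -38, A = -19.
Then Σ (y_i + y_{i+1})·c_i = 494, so ȳ = 494 / (6·(-19)) = -13/3.

-13/3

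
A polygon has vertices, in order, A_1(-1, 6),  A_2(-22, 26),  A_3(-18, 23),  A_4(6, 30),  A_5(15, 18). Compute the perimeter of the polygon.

94

|A_1A_2| = √((-21)² + (20)²) = √841 = 29
|A_2A_3| = √((4)² + (-3)²) = √25 = 5
|A_3A_4| = √((24)² + (7)²) = √625 = 25
|A_4A_5| = √((9)² + (-12)²) = √225 = 15
|A_5A_1| = √((-16)² + (-12)²) = √400 = 20
Perimeter = 29 + 5 + 25 + 15 + 20 = 94.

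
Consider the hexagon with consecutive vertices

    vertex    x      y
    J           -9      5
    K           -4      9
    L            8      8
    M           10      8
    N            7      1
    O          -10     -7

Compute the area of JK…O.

Apply the shoelace (surveyor's) formula: 2A = Σ (x_i·y_{i+1} − x_{i+1}·y_i), indices taken mod 6.
Σ = (-61) + (-104) + (-16) + (-46) + (-39) + (-113) = -379
Area = |Σ|/2 = 189.5.

189.5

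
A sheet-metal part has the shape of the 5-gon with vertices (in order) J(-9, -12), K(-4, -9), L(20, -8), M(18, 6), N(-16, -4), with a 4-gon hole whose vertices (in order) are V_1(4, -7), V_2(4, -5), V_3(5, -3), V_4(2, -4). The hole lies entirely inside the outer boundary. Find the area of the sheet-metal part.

340

Outer boundary:
Apply the shoelace (surveyor's) formula: 2A = Σ (x_i·y_{i+1} − x_{i+1}·y_i), indices taken mod 5.
Σ = (33) + (212) + (264) + (24) + (156) = 689
Area = |Σ|/2 = 344.5.
Hole:
V_1→V_2: (4)(-5) − (4)(-7) = 8
V_2→V_3: (4)(-3) − (5)(-5) = 13
V_3→V_4: (5)(-4) − (2)(-3) = -14
V_4→V_1: (2)(-7) − (4)(-4) = 2
Σ = 9
Area = |Σ|/2 = 4.5.
Net area = 344.5 − 4.5 = 340.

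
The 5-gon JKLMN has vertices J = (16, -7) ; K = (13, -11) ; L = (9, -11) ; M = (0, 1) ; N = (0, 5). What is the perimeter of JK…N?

|JK| = √((-3)² + (-4)²) = √25 = 5
|KL| = √((-4)² + (0)²) = √16 = 4
|LM| = √((-9)² + (12)²) = √225 = 15
|MN| = √((0)² + (4)²) = √16 = 4
|NJ| = √((16)² + (-12)²) = √400 = 20
Perimeter = 5 + 4 + 15 + 4 + 20 = 48.

48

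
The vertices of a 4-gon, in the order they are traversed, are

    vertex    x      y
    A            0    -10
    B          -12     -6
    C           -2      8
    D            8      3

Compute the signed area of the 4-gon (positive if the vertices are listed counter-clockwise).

-189

Apply Gauss's area formula: 2A = Σ (x_i·y_{i+1} − x_{i+1}·y_i), indices taken mod 4.
A→B: (0)(-6) − (-12)(-10) = -120
B→C: (-12)(8) − (-2)(-6) = -108
C→D: (-2)(3) − (8)(8) = -70
D→A: (8)(-10) − (0)(3) = -80
Σ = -378
Signed area = Σ/2 = -189 (negative ⇒ clockwise traversal).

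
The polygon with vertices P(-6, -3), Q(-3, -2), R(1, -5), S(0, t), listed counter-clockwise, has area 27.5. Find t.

5

Write out the shoelace sum; only the two edges meeting at S involve t:
2·Area = [(1·t − 0·(-5)) + (0·(-3) − (-6)·t)] + 20
       = 7·t + 20 = 55
⇒ t = 5.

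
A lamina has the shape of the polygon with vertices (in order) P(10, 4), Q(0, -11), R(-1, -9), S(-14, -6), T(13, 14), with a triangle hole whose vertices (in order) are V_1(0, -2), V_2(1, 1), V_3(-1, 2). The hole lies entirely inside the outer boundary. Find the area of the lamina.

220

Outer boundary:
Apply the surveyor's formula: 2A = Σ (x_i·y_{i+1} − x_{i+1}·y_i), indices taken mod 5.
P→Q: (10)(-11) − (0)(4) = -110
Q→R: (0)(-9) − (-1)(-11) = -11
R→S: (-1)(-6) − (-14)(-9) = -120
S→T: (-14)(14) − (13)(-6) = -118
T→P: (13)(4) − (10)(14) = -88
Σ = -447
Area = |Σ|/2 = 223.5.
Hole:
Apply the surveyor's formula: 2A = Σ (x_i·y_{i+1} − x_{i+1}·y_i), indices taken mod 3.
Σ = (2) + (3) + (2) = 7
Area = |Σ|/2 = 3.5.
Net area = 223.5 − 3.5 = 220.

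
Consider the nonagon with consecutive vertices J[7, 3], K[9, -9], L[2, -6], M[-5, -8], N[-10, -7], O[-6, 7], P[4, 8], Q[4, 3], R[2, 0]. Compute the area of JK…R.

Σ = (-90) + (-36) + (-46) + (-45) + (-112) + (-76) + (-20) + (-6) + (6) = -425
Area = |Σ|/2 = 212.5.

212.5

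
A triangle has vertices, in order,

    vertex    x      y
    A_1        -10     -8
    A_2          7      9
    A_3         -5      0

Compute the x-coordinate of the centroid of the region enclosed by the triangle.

Apply the shoelace formula. First the cross-terms c_i = x_i·y_{i+1} − x_{i+1}·y_i:
  -34, 45, 40  ⇒  2A = 51, A = 25.5.
Then Σ (x_i + x_{i+1})·c_i = -408, so x̄ = -408 / (6·25.5) = -8/3.

-8/3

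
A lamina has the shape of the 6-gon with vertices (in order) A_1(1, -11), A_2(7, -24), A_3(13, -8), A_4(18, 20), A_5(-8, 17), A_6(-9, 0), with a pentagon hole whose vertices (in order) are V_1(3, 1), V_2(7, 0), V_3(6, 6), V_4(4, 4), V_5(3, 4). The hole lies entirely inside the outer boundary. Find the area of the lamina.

700.5

Outer boundary:
Apply the surveyor's formula: 2A = Σ (x_i·y_{i+1} − x_{i+1}·y_i), indices taken mod 6.
Σ = (53) + (256) + (404) + (466) + (153) + (99) = 1431
Area = |Σ|/2 = 715.5.
Hole:
Apply the shoelace formula: 2A = Σ (x_i·y_{i+1} − x_{i+1}·y_i), indices taken mod 5.
Cross-terms: -7, 42, 0, 4, -9  ⇒  Σ = 30
Area = |Σ|/2 = 15.
Net area = 715.5 − 15 = 700.5.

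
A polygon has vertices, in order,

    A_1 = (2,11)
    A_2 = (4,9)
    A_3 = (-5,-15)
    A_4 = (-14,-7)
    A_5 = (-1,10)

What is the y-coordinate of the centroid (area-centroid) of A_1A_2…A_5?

Apply the shoelace (surveyor's) formula. First the cross-terms c_i = x_i·y_{i+1} − x_{i+1}·y_i:
  -26, -15, -175, -147, -31  ⇒  2A = -394, A = -197.
Then Σ (y_i + y_{i+1})·c_i = 2328, so ȳ = 2328 / (6·(-197)) = -388/197.

-388/197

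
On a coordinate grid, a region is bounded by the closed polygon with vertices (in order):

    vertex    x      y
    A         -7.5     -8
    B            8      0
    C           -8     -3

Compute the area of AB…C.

A→B: (-7.5)(0) − (8)(-8) = 64
B→C: (8)(-3) − (-8)(0) = -24
C→A: (-8)(-8) − (-7.5)(-3) = 41.5
Σ = 81.5
Area = |Σ|/2 = 40.75.

40.75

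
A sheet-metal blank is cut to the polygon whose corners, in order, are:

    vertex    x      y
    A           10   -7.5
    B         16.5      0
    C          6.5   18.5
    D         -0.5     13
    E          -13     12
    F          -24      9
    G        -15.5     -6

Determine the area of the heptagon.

Σ = (123.75) + (305.25) + (93.75) + (163) + (171) + (283.5) + (176.25) = 1316.5
Area = |Σ|/2 = 658.25.

658.25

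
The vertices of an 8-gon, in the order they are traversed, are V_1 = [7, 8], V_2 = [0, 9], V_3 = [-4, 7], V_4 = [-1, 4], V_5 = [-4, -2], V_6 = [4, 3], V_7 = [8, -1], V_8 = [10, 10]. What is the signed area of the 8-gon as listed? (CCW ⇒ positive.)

Apply the shoelace (surveyor's) formula: 2A = Σ (x_i·y_{i+1} − x_{i+1}·y_i), indices taken mod 8.
Σ = (63) + (36) + (-9) + (18) + (-4) + (-28) + (90) + (10) = 176
Signed area = Σ/2 = 88 (positive ⇒ counter-clockwise traversal).

88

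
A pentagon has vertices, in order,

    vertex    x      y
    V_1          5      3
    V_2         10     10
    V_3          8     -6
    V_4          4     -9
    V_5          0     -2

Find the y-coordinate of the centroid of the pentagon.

-259/249

Apply Gauss's area formula. First the cross-terms c_i = x_i·y_{i+1} − x_{i+1}·y_i:
  20, -140, -48, -8, 10  ⇒  2A = -166, A = -83.
Then Σ (y_i + y_{i+1})·c_i = 518, so ȳ = 518 / (6·(-83)) = -259/249.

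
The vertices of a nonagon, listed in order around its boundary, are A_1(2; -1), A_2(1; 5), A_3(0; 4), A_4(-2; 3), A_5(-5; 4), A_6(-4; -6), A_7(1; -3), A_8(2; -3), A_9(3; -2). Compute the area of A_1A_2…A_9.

51.5

Cross-terms: 11, 4, 8, 7, 46, 18, 3, 5, 1  ⇒  Σ = 103
Area = |Σ|/2 = 51.5.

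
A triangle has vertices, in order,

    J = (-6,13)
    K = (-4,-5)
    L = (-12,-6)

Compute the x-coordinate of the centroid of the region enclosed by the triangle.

-22/3

Apply Gauss's area formula. First the cross-terms c_i = x_i·y_{i+1} − x_{i+1}·y_i:
  82, -36, -192  ⇒  2A = -146, A = -73.
Then Σ (x_i + x_{i+1})·c_i = 3212, so x̄ = 3212 / (6·(-73)) = -22/3.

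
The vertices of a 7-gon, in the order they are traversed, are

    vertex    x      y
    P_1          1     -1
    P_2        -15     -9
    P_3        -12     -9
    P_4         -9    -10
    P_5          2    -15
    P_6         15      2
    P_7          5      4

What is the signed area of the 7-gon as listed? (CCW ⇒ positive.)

Apply the shoelace (surveyor's) formula: 2A = Σ (x_i·y_{i+1} − x_{i+1}·y_i), indices taken mod 7.
Σ = (-24) + (27) + (39) + (155) + (229) + (50) + (-9) = 467
Signed area = Σ/2 = 233.5 (positive ⇒ counter-clockwise traversal).

233.5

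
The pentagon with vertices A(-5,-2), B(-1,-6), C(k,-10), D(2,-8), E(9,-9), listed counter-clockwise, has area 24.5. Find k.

Write out the shoelace sum; only the two edges meeting at C involve k:
2·Area = [((-1)·(-10) − k·(-6)) + (k·(-8) − 2·(-10))] + 19
       = -2·k + 49 = 49
⇒ k = 0.

0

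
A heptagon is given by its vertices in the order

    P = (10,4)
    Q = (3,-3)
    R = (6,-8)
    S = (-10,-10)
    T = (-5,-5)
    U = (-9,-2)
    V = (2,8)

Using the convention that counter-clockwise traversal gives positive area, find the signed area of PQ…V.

Σ = (-42) + (-6) + (-140) + (0) + (-35) + (-68) + (-72) = -363
Signed area = Σ/2 = -181.5 (negative ⇒ clockwise traversal).

-181.5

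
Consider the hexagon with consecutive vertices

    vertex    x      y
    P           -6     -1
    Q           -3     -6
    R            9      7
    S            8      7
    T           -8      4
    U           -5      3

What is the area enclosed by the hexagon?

90

Apply the shoelace formula: 2A = Σ (x_i·y_{i+1} − x_{i+1}·y_i), indices taken mod 6.
Cross-terms: 33, 33, 7, 88, -4, 23  ⇒  Σ = 180
Area = |Σ|/2 = 90.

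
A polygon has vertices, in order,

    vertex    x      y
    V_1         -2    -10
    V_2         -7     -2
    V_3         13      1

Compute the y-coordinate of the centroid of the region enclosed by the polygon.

-11/3

Apply the surveyor's formula. First the cross-terms c_i = x_i·y_{i+1} − x_{i+1}·y_i:
  -66, 19, -128  ⇒  2A = -175, A = -87.5.
Then Σ (y_i + y_{i+1})·c_i = 1925, so ȳ = 1925 / (6·(-87.5)) = -11/3.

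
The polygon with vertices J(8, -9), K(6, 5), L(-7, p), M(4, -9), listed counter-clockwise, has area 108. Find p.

Write out the shoelace sum; only the two edges meeting at L involve p:
2·Area = [(6·p − (-7)·5) + ((-7)·(-9) − 4·p)] + 130
       = 2·p + 228 = 216
⇒ p = -6.

-6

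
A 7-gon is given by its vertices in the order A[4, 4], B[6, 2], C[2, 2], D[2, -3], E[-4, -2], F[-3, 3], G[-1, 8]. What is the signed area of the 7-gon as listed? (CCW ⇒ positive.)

-54.5

Apply Gauss's area formula: 2A = Σ (x_i·y_{i+1} − x_{i+1}·y_i), indices taken mod 7.
Σ = (-16) + (8) + (-10) + (-16) + (-18) + (-21) + (-36) = -109
Signed area = Σ/2 = -54.5 (negative ⇒ clockwise traversal).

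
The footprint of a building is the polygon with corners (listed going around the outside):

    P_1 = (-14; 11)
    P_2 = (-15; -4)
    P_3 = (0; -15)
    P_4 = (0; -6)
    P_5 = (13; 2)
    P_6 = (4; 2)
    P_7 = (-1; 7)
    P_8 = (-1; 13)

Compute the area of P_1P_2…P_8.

368.5

Apply the shoelace (surveyor's) formula: 2A = Σ (x_i·y_{i+1} − x_{i+1}·y_i), indices taken mod 8.
Σ = (221) + (225) + (0) + (78) + (18) + (30) + (-6) + (171) = 737
Area = |Σ|/2 = 368.5.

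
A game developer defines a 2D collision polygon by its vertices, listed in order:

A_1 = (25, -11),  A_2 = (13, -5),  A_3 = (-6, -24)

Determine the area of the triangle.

171

A_1→A_2: (25)(-5) − (13)(-11) = 18
A_2→A_3: (13)(-24) − (-6)(-5) = -342
A_3→A_1: (-6)(-11) − (25)(-24) = 666
Σ = 342
Area = |Σ|/2 = 171.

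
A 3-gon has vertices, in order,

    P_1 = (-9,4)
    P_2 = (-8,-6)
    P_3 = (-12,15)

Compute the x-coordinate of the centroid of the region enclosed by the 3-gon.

Apply the shoelace formula. First the cross-terms c_i = x_i·y_{i+1} − x_{i+1}·y_i:
  86, -192, 87  ⇒  2A = -19, A = -9.5.
Then Σ (x_i + x_{i+1})·c_i = 551, so x̄ = 551 / (6·(-9.5)) = -29/3.

-29/3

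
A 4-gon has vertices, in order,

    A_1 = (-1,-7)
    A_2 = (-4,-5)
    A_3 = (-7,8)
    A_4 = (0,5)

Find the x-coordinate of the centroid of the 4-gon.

-91/30

Apply the shoelace formula. First the cross-terms c_i = x_i·y_{i+1} − x_{i+1}·y_i:
  -23, -67, -35, 5  ⇒  2A = -120, A = -60.
Then Σ (x_i + x_{i+1})·c_i = 1092, so x̄ = 1092 / (6·(-60)) = -91/30.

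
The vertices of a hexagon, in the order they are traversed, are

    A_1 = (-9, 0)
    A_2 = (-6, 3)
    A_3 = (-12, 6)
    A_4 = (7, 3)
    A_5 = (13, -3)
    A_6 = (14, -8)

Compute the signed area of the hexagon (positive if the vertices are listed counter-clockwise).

-149.5

Apply Gauss's area formula: 2A = Σ (x_i·y_{i+1} − x_{i+1}·y_i), indices taken mod 6.
Cross-terms: -27, 0, -78, -60, -62, -72  ⇒  Σ = -299
Signed area = Σ/2 = -149.5 (negative ⇒ clockwise traversal).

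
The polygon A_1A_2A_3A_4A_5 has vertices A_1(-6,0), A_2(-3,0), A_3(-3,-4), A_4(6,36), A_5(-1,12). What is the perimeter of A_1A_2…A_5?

|A_1A_2| = √((3)² + (0)²) = √9 = 3
|A_2A_3| = √((0)² + (-4)²) = √16 = 4
|A_3A_4| = √((9)² + (40)²) = √1681 = 41
|A_4A_5| = √((-7)² + (-24)²) = √625 = 25
|A_5A_1| = √((-5)² + (-12)²) = √169 = 13
Perimeter = 3 + 4 + 41 + 25 + 13 = 86.

86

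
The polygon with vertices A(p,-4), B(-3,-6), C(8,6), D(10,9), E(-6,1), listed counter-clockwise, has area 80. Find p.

Write out the shoelace sum; only the two edges meeting at A involve p:
2·Area = [((-6)·(-4) − p·1) + (p·(-6) − (-3)·(-4))] + 106
       = -7·p + 118 = 160
⇒ p = -6.

-6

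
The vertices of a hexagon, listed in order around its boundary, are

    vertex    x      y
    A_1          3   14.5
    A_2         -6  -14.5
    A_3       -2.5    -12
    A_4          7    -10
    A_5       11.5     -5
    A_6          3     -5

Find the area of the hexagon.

Apply the surveyor's formula: 2A = Σ (x_i·y_{i+1} − x_{i+1}·y_i), indices taken mod 6.
Σ = (43.5) + (35.75) + (109) + (80) + (-42.5) + (58.5) = 284.25
Area = |Σ|/2 = 142.125.

142.125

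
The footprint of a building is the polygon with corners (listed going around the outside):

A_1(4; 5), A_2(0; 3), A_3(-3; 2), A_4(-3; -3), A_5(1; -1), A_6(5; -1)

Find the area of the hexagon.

Cross-terms: 12, 9, 15, 6, 4, 29  ⇒  Σ = 75
Area = |Σ|/2 = 37.5.

37.5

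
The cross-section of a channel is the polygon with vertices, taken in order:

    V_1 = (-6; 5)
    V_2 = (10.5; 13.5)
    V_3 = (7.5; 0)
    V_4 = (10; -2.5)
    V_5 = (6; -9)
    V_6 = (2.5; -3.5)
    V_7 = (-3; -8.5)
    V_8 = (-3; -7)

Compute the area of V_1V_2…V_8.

Apply Gauss's area formula: 2A = Σ (x_i·y_{i+1} − x_{i+1}·y_i), indices taken mod 8.
Σ = (-133.5) + (-101.25) + (-18.75) + (-75) + (1.5) + (-31.75) + (-4.5) + (-57) = -420.25
Area = |Σ|/2 = 210.125.

210.125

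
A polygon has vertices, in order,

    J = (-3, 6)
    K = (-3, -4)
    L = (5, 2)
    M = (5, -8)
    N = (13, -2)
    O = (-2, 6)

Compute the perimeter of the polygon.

58

|JK| = √((0)² + (-10)²) = √100 = 10
|KL| = √((8)² + (6)²) = √100 = 10
|LM| = √((0)² + (-10)²) = √100 = 10
|MN| = √((8)² + (6)²) = √100 = 10
|NO| = √((-15)² + (8)²) = √289 = 17
|OJ| = √((-1)² + (0)²) = √1 = 1
Perimeter = 10 + 10 + 10 + 10 + 17 + 1 = 58.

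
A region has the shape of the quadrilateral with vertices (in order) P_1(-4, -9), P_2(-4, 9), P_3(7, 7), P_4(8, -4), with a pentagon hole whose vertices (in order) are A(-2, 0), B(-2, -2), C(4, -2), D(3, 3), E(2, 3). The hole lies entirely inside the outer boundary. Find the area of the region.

Outer boundary:
Σ = (-72) + (-91) + (-84) + (-88) = -335
Area = |Σ|/2 = 167.5.
Hole:
Apply the shoelace (surveyor's) formula: 2A = Σ (x_i·y_{i+1} − x_{i+1}·y_i), indices taken mod 5.
Σ = (4) + (12) + (18) + (3) + (6) = 43
Area = |Σ|/2 = 21.5.
Net area = 167.5 − 21.5 = 146.

146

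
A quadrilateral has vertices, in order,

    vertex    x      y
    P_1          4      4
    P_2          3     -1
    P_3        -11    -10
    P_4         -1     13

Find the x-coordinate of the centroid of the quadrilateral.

Apply Gauss's area formula. First the cross-terms c_i = x_i·y_{i+1} − x_{i+1}·y_i:
  -16, -41, -153, -56  ⇒  2A = -266, A = -133.
Then Σ (x_i + x_{i+1})·c_i = 1884, so x̄ = 1884 / (6·(-133)) = -314/133.

-314/133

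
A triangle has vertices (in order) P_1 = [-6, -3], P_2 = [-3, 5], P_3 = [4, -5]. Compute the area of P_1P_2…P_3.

Σ = (-39) + (-5) + (-42) = -86
Area = |Σ|/2 = 43.

43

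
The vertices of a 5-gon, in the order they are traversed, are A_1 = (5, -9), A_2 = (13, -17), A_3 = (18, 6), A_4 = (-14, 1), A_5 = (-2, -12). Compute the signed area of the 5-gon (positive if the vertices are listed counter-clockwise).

Apply the shoelace (surveyor's) formula: 2A = Σ (x_i·y_{i+1} − x_{i+1}·y_i), indices taken mod 5.
Σ = (32) + (384) + (102) + (170) + (78) = 766
Signed area = Σ/2 = 383 (positive ⇒ counter-clockwise traversal).

383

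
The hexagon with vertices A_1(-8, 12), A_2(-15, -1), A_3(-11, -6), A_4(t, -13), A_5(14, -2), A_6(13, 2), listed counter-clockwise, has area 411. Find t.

The doubled signed area Σ (x_i y_{i+1} − x_{i+1} y_i) is linear in t.
With t=0 it equals 818; the coefficient of t is 4 (from the two edges through A_4).
So 4·t + 818 = 2·411 = 822 ⇒ t = 1.

1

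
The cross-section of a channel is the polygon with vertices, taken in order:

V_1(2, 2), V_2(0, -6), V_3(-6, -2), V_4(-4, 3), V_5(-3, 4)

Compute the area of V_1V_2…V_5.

Apply the shoelace (surveyor's) formula: 2A = Σ (x_i·y_{i+1} − x_{i+1}·y_i), indices taken mod 5.
V_1→V_2: (2)(-6) − (0)(2) = -12
V_2→V_3: (0)(-2) − (-6)(-6) = -36
V_3→V_4: (-6)(3) − (-4)(-2) = -26
V_4→V_5: (-4)(4) − (-3)(3) = -7
V_5→V_1: (-3)(2) − (2)(4) = -14
Σ = -95
Area = |Σ|/2 = 47.5.

47.5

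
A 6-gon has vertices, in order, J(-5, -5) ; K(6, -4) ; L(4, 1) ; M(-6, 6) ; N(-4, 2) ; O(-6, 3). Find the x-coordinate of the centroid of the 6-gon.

-45/53

Apply the shoelace (surveyor's) formula. First the cross-terms c_i = x_i·y_{i+1} − x_{i+1}·y_i:
  50, 22, 30, 12, 0, 45  ⇒  2A = 159, A = 79.5.
Then Σ (x_i + x_{i+1})·c_i = -405, so x̄ = -405 / (6·79.5) = -45/53.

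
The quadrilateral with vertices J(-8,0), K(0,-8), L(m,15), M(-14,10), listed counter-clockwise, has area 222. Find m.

5

Write out the shoelace sum; only the two edges meeting at L involve m:
2·Area = [(0·15 − m·(-8)) + (m·10 − (-14)·15)] + 144
       = 18·m + 354 = 444
⇒ m = 5.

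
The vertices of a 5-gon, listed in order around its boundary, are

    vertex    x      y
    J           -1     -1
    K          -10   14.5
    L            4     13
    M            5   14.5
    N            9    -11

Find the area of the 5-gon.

Cross-terms: -24.5, -188, -7, -185.5, -20  ⇒  Σ = -425
Area = |Σ|/2 = 212.5.

212.5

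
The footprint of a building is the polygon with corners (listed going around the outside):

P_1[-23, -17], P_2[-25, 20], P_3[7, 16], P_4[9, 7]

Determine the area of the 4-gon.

Apply the shoelace formula: 2A = Σ (x_i·y_{i+1} − x_{i+1}·y_i), indices taken mod 4.
Cross-terms: -885, -540, -95, 8  ⇒  Σ = -1512
Area = |Σ|/2 = 756.

756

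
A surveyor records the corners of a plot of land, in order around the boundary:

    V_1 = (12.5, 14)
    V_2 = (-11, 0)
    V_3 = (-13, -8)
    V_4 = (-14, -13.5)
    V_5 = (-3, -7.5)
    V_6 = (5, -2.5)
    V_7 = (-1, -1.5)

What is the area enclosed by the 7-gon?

204.875

Apply the surveyor's formula: 2A = Σ (x_i·y_{i+1} − x_{i+1}·y_i), indices taken mod 7.
Σ = (154) + (88) + (63.5) + (64.5) + (45) + (-10) + (4.75) = 409.75
Area = |Σ|/2 = 204.875.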